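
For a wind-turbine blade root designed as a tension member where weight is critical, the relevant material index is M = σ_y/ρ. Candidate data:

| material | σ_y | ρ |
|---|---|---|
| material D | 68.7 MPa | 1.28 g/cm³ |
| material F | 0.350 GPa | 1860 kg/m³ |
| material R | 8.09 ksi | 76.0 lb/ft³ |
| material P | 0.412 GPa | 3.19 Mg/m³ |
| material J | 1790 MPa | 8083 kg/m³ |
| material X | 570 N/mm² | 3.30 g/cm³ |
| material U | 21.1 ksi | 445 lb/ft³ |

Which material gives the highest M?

material J

Convert each candidate to consistent units, then evaluate M:
  material D: σ_y = 68.70 MPa, ρ = 1280 kg/m³
  material F: σ_y = 350.0 MPa, ρ = 1860 kg/m³
  material R: σ_y = 55.78 MPa, ρ = 1217 kg/m³
  material P: σ_y = 412.0 MPa, ρ = 3190 kg/m³
  material J: σ_y = 1790 MPa, ρ = 8083 kg/m³
  material X: σ_y = 570.0 MPa, ρ = 3300 kg/m³
  material U: σ_y = 145.5 MPa, ρ = 7128 kg/m³
  material J: M = 221 kN·m/kg
  material F: M = 188 kN·m/kg
  material X: M = 173 kN·m/kg
  material P: M = 129 kN·m/kg
  material D: M = 53.7 kN·m/kg
  material R: M = 45.8 kN·m/kg
  material U: M = 20.4 kN·m/kg
Material J ranks first.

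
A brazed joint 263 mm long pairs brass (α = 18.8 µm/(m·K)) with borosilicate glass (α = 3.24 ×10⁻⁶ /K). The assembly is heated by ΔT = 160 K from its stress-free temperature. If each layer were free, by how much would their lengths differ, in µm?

655 µm

Δα = |18.8 − 3.24|×10⁻⁶/K = 15.6×10⁻⁶/K.
ΔL_mismatch = Δα·L·ΔT = 15.6×10⁻⁶ × 263.0 mm × 160.0 K = 655 µm.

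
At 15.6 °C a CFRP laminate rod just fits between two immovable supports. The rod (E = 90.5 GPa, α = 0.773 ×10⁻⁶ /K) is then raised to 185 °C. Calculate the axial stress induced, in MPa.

11.9 MPa

ΔT = 169.4 K. Constrained thermal stress σ = E·α·ΔT = 90.50×10³ MPa × 0.773×10⁻⁶ × 169.4 = 11.9 MPa (compressive).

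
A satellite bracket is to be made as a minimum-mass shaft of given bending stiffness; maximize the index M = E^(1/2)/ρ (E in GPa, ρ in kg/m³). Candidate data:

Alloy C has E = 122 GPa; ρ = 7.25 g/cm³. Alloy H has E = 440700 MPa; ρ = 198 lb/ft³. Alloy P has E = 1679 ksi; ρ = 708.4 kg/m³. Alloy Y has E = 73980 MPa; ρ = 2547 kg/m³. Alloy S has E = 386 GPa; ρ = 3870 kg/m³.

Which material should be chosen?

alloy H

Normalizing units and computing the index:
  alloy C: E = 122.0 GPa, ρ = 7250 kg/m³
  alloy H: E = 440.7 GPa, ρ = 3172 kg/m³
  alloy P: E = 11.58 GPa, ρ = 708.4 kg/m³
  alloy Y: E = 73.98 GPa, ρ = 2547 kg/m³
  alloy S: E = 386.0 GPa, ρ = 3870 kg/m³
  alloy H: M = 6.62×10⁻³
  alloy S: M = 5.08×10⁻³
  alloy P: M = 4.80×10⁻³
  alloy Y: M = 3.38×10⁻³
  alloy C: M = 1.52×10⁻³
Highest index: alloy H.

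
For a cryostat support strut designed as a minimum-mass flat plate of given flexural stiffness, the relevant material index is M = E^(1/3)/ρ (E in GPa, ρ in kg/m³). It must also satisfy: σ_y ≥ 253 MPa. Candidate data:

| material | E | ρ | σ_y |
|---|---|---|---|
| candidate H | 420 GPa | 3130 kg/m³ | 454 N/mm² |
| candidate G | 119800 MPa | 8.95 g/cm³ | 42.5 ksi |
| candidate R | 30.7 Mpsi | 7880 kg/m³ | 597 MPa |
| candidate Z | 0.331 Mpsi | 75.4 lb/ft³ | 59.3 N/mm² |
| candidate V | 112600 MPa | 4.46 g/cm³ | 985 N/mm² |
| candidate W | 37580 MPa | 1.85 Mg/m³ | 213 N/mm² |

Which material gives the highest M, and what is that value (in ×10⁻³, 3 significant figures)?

candidate H, M = 2.39×10⁻³

Screen on constraints: σ_y ≥ 253 MPa. Survivors: candidate H, candidate G, candidate R, candidate V.
In SI units:
  candidate H: E = 420.0 GPa, ρ = 3130 kg/m³
  candidate G: E = 119.8 GPa, ρ = 8950 kg/m³
  candidate R: E = 211.7 GPa, ρ = 7880 kg/m³
  candidate V: E = 112.6 GPa, ρ = 4460 kg/m³
  candidate H: M = 2.39×10⁻³
  candidate V: M = 1.08×10⁻³
  candidate R: M = 0.756×10⁻³
  candidate G: M = 0.551×10⁻³
Candidate H has the largest M.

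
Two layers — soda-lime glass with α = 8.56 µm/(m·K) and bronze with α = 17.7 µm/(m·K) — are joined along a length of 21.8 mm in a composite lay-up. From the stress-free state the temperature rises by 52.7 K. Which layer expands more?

bronze

α(soda-lime glass) = 8.56×10⁻⁶/K vs α(bronze) = 17.7×10⁻⁶/K.
Higher α expands more for the same ΔT: bronze.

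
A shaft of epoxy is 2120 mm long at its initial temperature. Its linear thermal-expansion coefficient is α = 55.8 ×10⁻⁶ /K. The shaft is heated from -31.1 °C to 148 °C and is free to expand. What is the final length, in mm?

ΔT = 148 − (-31.1) = 179.1 K.
ΔL = α·L₀·ΔT = 55.8×10⁻⁶ × 2120 mm × 179.1 K = 21.2 mm.
L = L₀ + ΔL = 2120 + 21.2 = 2141.2 mm.

2141.2 mm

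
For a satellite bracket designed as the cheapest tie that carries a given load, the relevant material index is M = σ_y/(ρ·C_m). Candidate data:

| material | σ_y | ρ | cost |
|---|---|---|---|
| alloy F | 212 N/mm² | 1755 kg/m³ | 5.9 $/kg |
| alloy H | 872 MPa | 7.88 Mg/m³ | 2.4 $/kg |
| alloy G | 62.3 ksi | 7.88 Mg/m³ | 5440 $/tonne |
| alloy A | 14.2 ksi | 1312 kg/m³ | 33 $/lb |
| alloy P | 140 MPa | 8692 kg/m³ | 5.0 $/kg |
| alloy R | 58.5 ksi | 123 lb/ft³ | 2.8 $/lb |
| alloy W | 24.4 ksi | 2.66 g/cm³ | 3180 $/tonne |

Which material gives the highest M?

alloy H

Putting every candidate on a common basis:
  alloy F: σ_y = 212.0 MPa, ρ = 1755 kg/m³, cost = 5.900 $/kg
  alloy H: σ_y = 872.0 MPa, ρ = 7880 kg/m³, cost = 2.400 $/kg
  alloy G: σ_y = 429.5 MPa, ρ = 7880 kg/m³, cost = 5.440 $/kg
  alloy A: σ_y = 97.91 MPa, ρ = 1312 kg/m³, cost = 72.75 $/kg
  alloy P: σ_y = 140.0 MPa, ρ = 8692 kg/m³, cost = 5.000 $/kg
  alloy R: σ_y = 403.3 MPa, ρ = 1970 kg/m³, cost = 6.173 $/kg
  alloy W: σ_y = 168.2 MPa, ρ = 2660 kg/m³, cost = 3.180 $/kg
  alloy H: M = 46.1 kN·m per $
  alloy R: M = 33.2 kN·m per $
  alloy F: M = 20.5 kN·m per $
  alloy W: M = 19.9 kN·m per $
  alloy G: M = 10.0 kN·m per $
  alloy P: M = 3.22 kN·m per $
  alloy A: M = 1.03 kN·m per $
The maximum is for alloy H.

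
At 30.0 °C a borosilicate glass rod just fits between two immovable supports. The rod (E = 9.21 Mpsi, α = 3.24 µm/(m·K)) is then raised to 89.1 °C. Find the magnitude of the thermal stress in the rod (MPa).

E = 9.21 Mpsi = 63.50 GPa.
ΔT = 59.10 K. Constrained thermal stress σ = E·α·ΔT = 63.50×10³ MPa × 3.24×10⁻⁶ × 59.10 = 12.2 MPa (compressive).

12.2 MPa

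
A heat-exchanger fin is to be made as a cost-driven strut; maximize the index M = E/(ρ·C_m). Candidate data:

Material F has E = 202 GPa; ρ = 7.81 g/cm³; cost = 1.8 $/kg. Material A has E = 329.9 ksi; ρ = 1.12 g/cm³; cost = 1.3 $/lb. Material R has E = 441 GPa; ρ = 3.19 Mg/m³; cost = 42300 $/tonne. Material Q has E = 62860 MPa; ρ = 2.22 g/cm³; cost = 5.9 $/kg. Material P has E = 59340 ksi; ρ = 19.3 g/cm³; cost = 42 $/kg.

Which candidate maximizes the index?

material F

In SI units:
  material F: E = 202.0 GPa, ρ = 7810 kg/m³, cost = 1.800 $/kg
  material A: E = 2.275 GPa, ρ = 1120 kg/m³, cost = 2.866 $/kg
  material R: E = 441.0 GPa, ρ = 3190 kg/m³, cost = 42.30 $/kg
  material Q: E = 62.86 GPa, ρ = 2220 kg/m³, cost = 5.900 $/kg
  material P: E = 409.1 GPa, ρ = 19300 kg/m³, cost = 42.00 $/kg
  material F: M = 14.4 MN·m per $
  material Q: M = 4.80 MN·m per $
  material R: M = 3.27 MN·m per $
  material A: M = 0.709 MN·m per $
  material P: M = 0.505 MN·m per $
Material F ranks first.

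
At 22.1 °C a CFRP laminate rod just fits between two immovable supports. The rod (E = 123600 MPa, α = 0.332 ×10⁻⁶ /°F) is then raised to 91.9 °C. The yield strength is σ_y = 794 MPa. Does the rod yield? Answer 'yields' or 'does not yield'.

E = 123600 MPa = 123.6 GPa.
α = 0.332×10⁻⁶/°F × 9/5 = 0.598×10⁻⁶/K.
ΔT = 69.80 K. Constrained thermal stress σ = E·α·ΔT = 123.6×10³ MPa × 0.598×10⁻⁶ × 69.80 = 5.16 MPa (compressive).
Compare to σ_y = 794 MPa: σ < σ_y, so it does not yield.

does not yield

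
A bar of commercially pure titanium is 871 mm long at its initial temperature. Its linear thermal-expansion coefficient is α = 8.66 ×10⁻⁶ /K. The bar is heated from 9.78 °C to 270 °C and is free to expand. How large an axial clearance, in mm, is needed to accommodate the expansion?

1.96 mm

ΔT = 270 − 9.78 = 260.2 K.
ΔL = α·L₀·ΔT = 8.66×10⁻⁶ × 871 mm × 260.2 K = 1.96 mm.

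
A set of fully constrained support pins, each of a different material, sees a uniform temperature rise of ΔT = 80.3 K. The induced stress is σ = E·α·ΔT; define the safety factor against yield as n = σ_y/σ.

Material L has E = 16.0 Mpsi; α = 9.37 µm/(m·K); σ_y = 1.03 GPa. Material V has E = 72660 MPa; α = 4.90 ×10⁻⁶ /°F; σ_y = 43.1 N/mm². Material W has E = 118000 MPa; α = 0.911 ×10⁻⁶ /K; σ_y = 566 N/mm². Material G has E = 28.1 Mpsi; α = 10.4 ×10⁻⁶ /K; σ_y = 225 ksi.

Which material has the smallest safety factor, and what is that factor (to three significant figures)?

With everything in SI (GPa, ×10⁻⁶/K, MPa):
  material L: E = 110.3, α = 9.37, σ_y = 1030 → σ = 83.0 MPa, n = 12.4
  material V: E = 72.66, α = 8.82, σ_y = 43.10 → σ = 51.5 MPa, n = 0.838
  material W: E = 118.0, α = 0.911, σ_y = 566.0 → σ = 8.63 MPa, n = 65.6
  material G: E = 193.7, α = 10.4, σ_y = 1551 → σ = 162 MPa, n = 9.59
The minimum is material V at n = 0.838.

material V, n = 0.838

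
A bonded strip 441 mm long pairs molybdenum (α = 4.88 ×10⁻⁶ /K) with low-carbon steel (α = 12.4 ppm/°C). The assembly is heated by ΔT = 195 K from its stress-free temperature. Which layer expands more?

α(molybdenum) = 4.88×10⁻⁶/K vs α(low-carbon steel) = 12.4×10⁻⁶/K.
Higher α expands more for the same ΔT: low-carbon steel.

low-carbon steel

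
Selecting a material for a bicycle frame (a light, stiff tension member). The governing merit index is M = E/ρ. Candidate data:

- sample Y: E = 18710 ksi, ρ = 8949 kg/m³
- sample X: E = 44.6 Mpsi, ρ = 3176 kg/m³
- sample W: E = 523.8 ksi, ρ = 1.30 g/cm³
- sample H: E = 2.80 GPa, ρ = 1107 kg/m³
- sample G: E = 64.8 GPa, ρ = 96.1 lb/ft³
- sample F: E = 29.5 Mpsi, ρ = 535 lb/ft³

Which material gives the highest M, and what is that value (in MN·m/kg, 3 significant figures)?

sample X, M = 96.8 MN·m/kg

In SI units:
  sample Y: E = 129.0 GPa, ρ = 8949 kg/m³
  sample X: E = 307.5 GPa, ρ = 3176 kg/m³
  sample W: E = 3.611 GPa, ρ = 1300 kg/m³
  sample H: E = 2.800 GPa, ρ = 1107 kg/m³
  sample G: E = 64.80 GPa, ρ = 1539 kg/m³
  sample F: E = 203.4 GPa, ρ = 8570 kg/m³
  sample X: M = 96.8 MN·m/kg
  sample G: M = 42.1 MN·m/kg
  sample F: M = 23.7 MN·m/kg
  sample Y: M = 14.4 MN·m/kg
  sample W: M = 2.78 MN·m/kg
  sample H: M = 2.53 MN·m/kg
The maximum is for sample X.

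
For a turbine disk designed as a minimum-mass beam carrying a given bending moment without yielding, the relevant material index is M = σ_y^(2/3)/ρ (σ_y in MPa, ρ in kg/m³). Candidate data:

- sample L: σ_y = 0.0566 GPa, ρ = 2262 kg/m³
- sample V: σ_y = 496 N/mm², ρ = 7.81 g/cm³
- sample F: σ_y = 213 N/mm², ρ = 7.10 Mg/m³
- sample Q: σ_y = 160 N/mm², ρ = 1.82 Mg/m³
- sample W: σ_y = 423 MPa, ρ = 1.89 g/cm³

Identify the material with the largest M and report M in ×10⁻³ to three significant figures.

Putting every candidate on a common basis:
  sample L: σ_y = 56.60 MPa, ρ = 2262 kg/m³
  sample V: σ_y = 496.0 MPa, ρ = 7810 kg/m³
  sample F: σ_y = 213.0 MPa, ρ = 7100 kg/m³
  sample Q: σ_y = 160.0 MPa, ρ = 1820 kg/m³
  sample W: σ_y = 423.0 MPa, ρ = 1890 kg/m³
  sample W: M = 29.8×10⁻³
  sample Q: M = 16.2×10⁻³
  sample V: M = 8.02×10⁻³
  sample L: M = 6.52×10⁻³
  sample F: M = 5.02×10⁻³
Sample W ranks first.

sample W, M = 29.8×10⁻³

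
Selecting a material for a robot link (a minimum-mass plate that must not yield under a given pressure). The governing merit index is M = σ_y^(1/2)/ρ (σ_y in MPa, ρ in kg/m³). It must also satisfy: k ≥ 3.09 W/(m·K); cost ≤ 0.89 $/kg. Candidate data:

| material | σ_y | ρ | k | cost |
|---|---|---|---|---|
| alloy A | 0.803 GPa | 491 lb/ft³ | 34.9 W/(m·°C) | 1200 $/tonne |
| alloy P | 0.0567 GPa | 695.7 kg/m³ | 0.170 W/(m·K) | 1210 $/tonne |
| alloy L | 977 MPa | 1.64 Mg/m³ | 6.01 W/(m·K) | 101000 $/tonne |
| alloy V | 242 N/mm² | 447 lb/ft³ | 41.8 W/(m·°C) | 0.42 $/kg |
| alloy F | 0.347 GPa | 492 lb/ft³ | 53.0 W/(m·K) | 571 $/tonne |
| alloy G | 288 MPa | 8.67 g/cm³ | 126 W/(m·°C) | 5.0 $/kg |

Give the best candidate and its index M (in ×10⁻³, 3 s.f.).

alloy F, M = 2.36×10⁻³

Screen on constraints: k ≥ 3.09 W/(m·K); cost ≤ 0.89 $/kg. Survivors: alloy V, alloy F.
Putting every candidate on a common basis:
  alloy V: σ_y = 242.0 MPa, ρ = 7160 kg/m³
  alloy F: σ_y = 347.0 MPa, ρ = 7881 kg/m³
  alloy F: M = 2.36×10⁻³
  alloy V: M = 2.17×10⁻³
Alloy F ranks first.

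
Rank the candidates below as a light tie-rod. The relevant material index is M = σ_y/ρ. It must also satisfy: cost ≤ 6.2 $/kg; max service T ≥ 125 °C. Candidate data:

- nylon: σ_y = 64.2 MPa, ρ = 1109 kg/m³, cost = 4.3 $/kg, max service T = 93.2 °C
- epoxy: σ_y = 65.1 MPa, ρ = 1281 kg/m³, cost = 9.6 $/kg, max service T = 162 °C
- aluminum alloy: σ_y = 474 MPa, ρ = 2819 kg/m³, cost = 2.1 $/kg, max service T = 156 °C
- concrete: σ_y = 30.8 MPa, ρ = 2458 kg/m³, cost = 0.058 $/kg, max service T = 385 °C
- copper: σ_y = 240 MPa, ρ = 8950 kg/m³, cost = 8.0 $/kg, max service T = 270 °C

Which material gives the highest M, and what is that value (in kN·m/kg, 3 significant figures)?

Screen on constraints: cost ≤ 6.2 $/kg; max service T ≥ 125 °C. Survivors: aluminum alloy, concrete.
Evaluate M for each candidate:
  aluminum alloy: M = 168 kN·m/kg
  concrete: M = 12.5 kN·m/kg
Aluminum alloy ranks first.

aluminum alloy, M = 168 kN·m/kg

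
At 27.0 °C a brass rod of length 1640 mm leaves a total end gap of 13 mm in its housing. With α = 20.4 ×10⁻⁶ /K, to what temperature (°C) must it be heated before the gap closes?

α·L₀·ΔT = 13.0 mm ⇒ ΔT = 13.0 / (20.4×10⁻⁶ × 1640.0) = 388.6 K.
T = 27.0 + 388.6 = 415.6 °C.

416 °C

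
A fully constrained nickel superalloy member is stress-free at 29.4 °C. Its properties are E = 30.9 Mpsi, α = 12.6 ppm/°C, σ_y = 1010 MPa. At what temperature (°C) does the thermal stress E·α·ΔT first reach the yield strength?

E = 30.9 Mpsi = 213.0 GPa.
E·α·ΔT = 1010 MPa ⇒ ΔT = 1010 / (213.0×10³ × 12.6×10⁻⁶) = 376.2 K.
T = 29.4 + 376.2 = 405.6 °C.

406 °C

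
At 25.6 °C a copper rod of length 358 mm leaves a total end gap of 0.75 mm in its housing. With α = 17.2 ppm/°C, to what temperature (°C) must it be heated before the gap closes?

147 °C

α·L₀·ΔT = 0.75 mm ⇒ ΔT = 0.75 / (17.2×10⁻⁶ × 358.0) = 121.8 K.
T = 25.6 + 121.8 = 147.4 °C.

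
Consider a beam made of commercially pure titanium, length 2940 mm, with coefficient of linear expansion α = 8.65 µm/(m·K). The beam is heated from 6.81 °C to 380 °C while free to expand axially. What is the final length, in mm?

2949.5 mm

ΔT = 380 − 6.81 = 373.2 K.
ΔL = α·L₀·ΔT = 8.65×10⁻⁶ × 2940 mm × 373.2 K = 9.49 mm.
L = L₀ + ΔL = 2940 + 9.49 = 2949.5 mm.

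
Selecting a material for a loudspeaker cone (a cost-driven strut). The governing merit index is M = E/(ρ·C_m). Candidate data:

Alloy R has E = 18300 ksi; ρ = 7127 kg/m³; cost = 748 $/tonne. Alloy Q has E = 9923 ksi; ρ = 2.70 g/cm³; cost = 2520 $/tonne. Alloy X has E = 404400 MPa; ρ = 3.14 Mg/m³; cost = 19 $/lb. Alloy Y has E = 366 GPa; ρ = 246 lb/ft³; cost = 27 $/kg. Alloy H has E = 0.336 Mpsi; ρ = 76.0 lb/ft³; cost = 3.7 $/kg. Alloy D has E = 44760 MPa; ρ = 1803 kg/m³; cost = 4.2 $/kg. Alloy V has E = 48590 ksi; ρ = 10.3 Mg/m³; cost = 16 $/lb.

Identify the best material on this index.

In SI units:
  alloy R: E = 126.2 GPa, ρ = 7127 kg/m³, cost = 0.7480 $/kg
  alloy Q: E = 68.42 GPa, ρ = 2700 kg/m³, cost = 2.520 $/kg
  alloy X: E = 404.4 GPa, ρ = 3140 kg/m³, cost = 41.89 $/kg
  alloy Y: E = 366.0 GPa, ρ = 3941 kg/m³, cost = 27.00 $/kg
  alloy H: E = 2.317 GPa, ρ = 1217 kg/m³, cost = 3.700 $/kg
  alloy D: E = 44.76 GPa, ρ = 1803 kg/m³, cost = 4.200 $/kg
  alloy V: E = 335.0 GPa, ρ = 10300 kg/m³, cost = 35.27 $/kg
  alloy R: M = 23.7 MN·m per $
  alloy Q: M = 10.1 MN·m per $
  alloy D: M = 5.91 MN·m per $
  alloy Y: M = 3.44 MN·m per $
  alloy X: M = 3.07 MN·m per $
  alloy V: M = 0.922 MN·m per $
  alloy H: M = 0.514 MN·m per $
Alloy R ranks first.

alloy R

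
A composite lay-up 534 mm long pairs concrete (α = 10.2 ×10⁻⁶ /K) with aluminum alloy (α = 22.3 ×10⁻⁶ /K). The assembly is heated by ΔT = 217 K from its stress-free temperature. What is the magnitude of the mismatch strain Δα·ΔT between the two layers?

Δα = |10.2 − 22.3|×10⁻⁶/K = 12.1×10⁻⁶/K.
Mismatch strain = Δα·ΔT = 12.1×10⁻⁶ × 217.0 = 2.63×10⁻³.

2.63×10⁻³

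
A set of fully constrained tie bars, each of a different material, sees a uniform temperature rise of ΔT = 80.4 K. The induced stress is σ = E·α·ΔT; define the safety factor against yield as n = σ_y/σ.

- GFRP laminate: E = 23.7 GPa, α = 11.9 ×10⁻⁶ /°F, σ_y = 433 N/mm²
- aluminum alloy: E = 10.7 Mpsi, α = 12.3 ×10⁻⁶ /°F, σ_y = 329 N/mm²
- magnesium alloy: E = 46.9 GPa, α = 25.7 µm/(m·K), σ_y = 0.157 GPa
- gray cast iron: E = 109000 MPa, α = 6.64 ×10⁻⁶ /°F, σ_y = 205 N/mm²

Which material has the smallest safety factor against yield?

Per material, after unit conversion:
  GFRP laminate: E = 23.70, α = 21.4, σ_y = 433.0 → σ = 40.8 MPa, n = 10.6
  aluminum alloy: E = 73.77, α = 22.1, σ_y = 329.0 → σ = 131 MPa, n = 2.51
  magnesium alloy: E = 46.90, α = 25.7, σ_y = 157.0 → σ = 96.9 MPa, n = 1.62
  gray cast iron: E = 109.0, α = 12.0, σ_y = 205.0 → σ = 105 MPa, n = 1.96
Smallest n: magnesium alloy with n = 1.62.

magnesium alloy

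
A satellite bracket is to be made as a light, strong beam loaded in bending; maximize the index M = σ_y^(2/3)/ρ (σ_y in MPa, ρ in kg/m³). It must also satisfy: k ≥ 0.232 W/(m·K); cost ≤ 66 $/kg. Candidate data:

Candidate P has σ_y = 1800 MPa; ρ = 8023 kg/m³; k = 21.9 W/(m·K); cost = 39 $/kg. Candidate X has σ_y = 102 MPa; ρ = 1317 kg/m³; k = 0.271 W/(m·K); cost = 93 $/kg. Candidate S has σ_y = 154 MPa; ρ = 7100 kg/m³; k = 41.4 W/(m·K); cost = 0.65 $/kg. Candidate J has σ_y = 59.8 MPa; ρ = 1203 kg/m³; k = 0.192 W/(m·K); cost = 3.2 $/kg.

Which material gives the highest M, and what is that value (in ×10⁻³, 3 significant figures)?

Screen on constraints: k ≥ 0.232 W/(m·K); cost ≤ 66 $/kg. Survivors: candidate P, candidate S.
Computing M directly (units already consistent):
  candidate P: M = 18.4×10⁻³
  candidate S: M = 4.05×10⁻³
The maximum is for candidate P.

candidate P, M = 18.4×10⁻³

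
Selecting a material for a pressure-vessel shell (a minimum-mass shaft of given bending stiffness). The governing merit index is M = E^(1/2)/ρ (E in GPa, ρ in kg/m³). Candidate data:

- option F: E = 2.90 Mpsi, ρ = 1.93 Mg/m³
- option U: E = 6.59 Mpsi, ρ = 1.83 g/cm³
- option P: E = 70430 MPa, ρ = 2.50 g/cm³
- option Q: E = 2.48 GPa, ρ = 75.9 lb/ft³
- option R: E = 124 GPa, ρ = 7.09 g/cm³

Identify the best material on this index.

option U

In SI units:
  option F: E = 19.99 GPa, ρ = 1930 kg/m³
  option U: E = 45.44 GPa, ρ = 1830 kg/m³
  option P: E = 70.43 GPa, ρ = 2500 kg/m³
  option Q: E = 2.480 GPa, ρ = 1216 kg/m³
  option R: E = 124.0 GPa, ρ = 7090 kg/m³
  option U: M = 3.68×10⁻³
  option P: M = 3.36×10⁻³
  option F: M = 2.32×10⁻³
  option R: M = 1.57×10⁻³
  option Q: M = 1.30×10⁻³
Option U has the largest M.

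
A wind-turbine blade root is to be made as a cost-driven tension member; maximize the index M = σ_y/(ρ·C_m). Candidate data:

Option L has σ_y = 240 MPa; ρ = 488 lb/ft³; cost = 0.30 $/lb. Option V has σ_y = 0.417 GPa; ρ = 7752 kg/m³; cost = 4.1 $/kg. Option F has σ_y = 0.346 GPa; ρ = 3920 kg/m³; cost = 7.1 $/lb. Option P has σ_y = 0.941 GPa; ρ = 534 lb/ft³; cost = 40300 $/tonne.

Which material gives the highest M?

option L

Convert each candidate to consistent units, then evaluate M:
  option L: σ_y = 240.0 MPa, ρ = 7817 kg/m³, cost = 0.6614 $/kg
  option V: σ_y = 417.0 MPa, ρ = 7752 kg/m³, cost = 4.100 $/kg
  option F: σ_y = 346.0 MPa, ρ = 3920 kg/m³, cost = 15.65 $/kg
  option P: σ_y = 941.0 MPa, ρ = 8554 kg/m³, cost = 40.30 $/kg
  option L: M = 46.4 kN·m per $
  option V: M = 13.1 kN·m per $
  option F: M = 5.64 kN·m per $
  option P: M = 2.73 kN·m per $
The maximum is for option L.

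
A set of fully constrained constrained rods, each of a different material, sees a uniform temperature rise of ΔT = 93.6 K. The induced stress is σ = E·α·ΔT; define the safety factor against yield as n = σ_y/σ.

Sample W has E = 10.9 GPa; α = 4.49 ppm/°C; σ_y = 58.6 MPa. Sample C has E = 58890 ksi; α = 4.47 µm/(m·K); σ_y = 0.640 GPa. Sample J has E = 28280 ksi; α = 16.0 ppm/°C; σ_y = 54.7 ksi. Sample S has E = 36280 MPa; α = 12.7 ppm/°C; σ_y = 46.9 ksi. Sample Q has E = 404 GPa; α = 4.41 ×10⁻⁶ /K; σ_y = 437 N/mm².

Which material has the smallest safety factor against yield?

With everything in SI (GPa, ×10⁻⁶/K, MPa):
  sample W: E = 10.90, α = 4.49, σ_y = 58.60 → σ = 4.58 MPa, n = 12.8
  sample C: E = 406.0, α = 4.47, σ_y = 640.0 → σ = 170 MPa, n = 3.77
  sample J: E = 195.0, α = 16.0, σ_y = 377.1 → σ = 292 MPa, n = 1.29
  sample S: E = 36.28, α = 12.7, σ_y = 323.4 → σ = 43.1 MPa, n = 7.50
  sample Q: E = 404.0, α = 4.41, σ_y = 437.0 → σ = 167 MPa, n = 2.62
The minimum is sample J at n = 1.29.

sample J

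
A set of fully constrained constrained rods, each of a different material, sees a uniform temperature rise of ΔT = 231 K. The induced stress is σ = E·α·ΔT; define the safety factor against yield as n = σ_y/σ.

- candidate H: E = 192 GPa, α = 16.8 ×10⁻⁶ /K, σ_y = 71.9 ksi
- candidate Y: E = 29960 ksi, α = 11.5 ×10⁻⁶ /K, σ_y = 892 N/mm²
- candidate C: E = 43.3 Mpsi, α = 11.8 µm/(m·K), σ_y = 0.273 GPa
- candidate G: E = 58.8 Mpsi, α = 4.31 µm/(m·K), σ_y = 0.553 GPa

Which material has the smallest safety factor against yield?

Per material, after unit conversion:
  candidate H: E = 192.0, α = 16.8, σ_y = 495.7 → σ = 745 MPa, n = 0.665
  candidate Y: E = 206.6, α = 11.5, σ_y = 892.0 → σ = 549 MPa, n = 1.63
  candidate C: E = 298.5, α = 11.8, σ_y = 273.0 → σ = 814 MPa, n = 0.335
  candidate G: E = 405.4, α = 4.31, σ_y = 553.0 → σ = 404 MPa, n = 1.37
Smallest n: candidate C with n = 0.335.

candidate C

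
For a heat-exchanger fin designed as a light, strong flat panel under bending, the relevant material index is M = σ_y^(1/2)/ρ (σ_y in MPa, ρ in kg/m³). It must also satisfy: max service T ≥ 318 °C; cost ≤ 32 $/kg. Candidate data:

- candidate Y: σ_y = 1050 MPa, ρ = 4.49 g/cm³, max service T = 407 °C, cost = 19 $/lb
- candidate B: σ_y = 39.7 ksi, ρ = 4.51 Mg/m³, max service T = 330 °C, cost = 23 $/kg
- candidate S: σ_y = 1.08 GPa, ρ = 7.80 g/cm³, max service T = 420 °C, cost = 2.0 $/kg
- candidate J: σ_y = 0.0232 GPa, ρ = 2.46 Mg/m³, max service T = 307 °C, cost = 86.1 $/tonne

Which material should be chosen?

candidate S

Screen on constraints: max service T ≥ 318 °C; cost ≤ 32 $/kg. Survivors: candidate B, candidate S.
In SI units:
  candidate B: σ_y = 273.7 MPa, ρ = 4510 kg/m³
  candidate S: σ_y = 1080 MPa, ρ = 7800 kg/m³
  candidate S: M = 4.21×10⁻³
  candidate B: M = 3.67×10⁻³
Highest index: candidate S.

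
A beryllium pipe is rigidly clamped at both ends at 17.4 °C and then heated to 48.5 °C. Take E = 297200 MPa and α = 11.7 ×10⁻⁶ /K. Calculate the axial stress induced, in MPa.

E = 297200 MPa = 297.2 GPa.
ΔT = 31.10 K. Constrained thermal stress σ = E·α·ΔT = 297.2×10³ MPa × 11.7×10⁻⁶ × 31.10 = 108 MPa (compressive).

108 MPa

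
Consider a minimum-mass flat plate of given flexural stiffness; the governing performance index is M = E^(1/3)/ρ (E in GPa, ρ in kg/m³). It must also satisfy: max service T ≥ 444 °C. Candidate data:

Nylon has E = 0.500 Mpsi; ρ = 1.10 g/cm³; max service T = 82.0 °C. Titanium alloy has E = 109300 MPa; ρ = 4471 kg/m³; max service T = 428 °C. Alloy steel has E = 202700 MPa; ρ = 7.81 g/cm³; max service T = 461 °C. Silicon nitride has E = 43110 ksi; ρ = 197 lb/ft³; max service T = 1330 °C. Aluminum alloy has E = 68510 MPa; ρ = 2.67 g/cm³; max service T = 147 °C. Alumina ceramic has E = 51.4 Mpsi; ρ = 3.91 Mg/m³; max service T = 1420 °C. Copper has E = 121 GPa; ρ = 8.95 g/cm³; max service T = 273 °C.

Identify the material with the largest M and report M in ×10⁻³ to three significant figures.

silicon nitride, M = 2.11×10⁻³

Screen on constraints: max service T ≥ 444 °C. Survivors: alloy steel, silicon nitride, alumina ceramic.
After converting to SI:
  alloy steel: E = 202.7 GPa, ρ = 7810 kg/m³
  silicon nitride: E = 297.2 GPa, ρ = 3156 kg/m³
  alumina ceramic: E = 354.4 GPa, ρ = 3910 kg/m³
  silicon nitride: M = 2.11×10⁻³
  alumina ceramic: M = 1.81×10⁻³
  alloy steel: M = 0.752×10⁻³
The maximum is for silicon nitride.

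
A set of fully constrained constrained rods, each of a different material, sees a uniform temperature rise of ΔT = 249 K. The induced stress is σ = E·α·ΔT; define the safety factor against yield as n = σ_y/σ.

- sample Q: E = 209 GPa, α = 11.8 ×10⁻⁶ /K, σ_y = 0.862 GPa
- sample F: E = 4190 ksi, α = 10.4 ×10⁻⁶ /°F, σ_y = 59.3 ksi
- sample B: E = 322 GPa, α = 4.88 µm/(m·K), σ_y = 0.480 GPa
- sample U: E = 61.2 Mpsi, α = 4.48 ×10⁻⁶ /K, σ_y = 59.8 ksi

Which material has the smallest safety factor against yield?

sample U

With everything in SI (GPa, ×10⁻⁶/K, MPa):
  sample Q: E = 209.0, α = 11.8, σ_y = 862.0 → σ = 614 MPa, n = 1.40
  sample F: E = 28.89, α = 18.7, σ_y = 408.9 → σ = 135 MPa, n = 3.04
  sample B: E = 322.0, α = 4.88, σ_y = 480.0 → σ = 391 MPa, n = 1.23
  sample U: E = 422.0, α = 4.48, σ_y = 412.3 → σ = 471 MPa, n = 0.876
The minimum is sample U at n = 0.876.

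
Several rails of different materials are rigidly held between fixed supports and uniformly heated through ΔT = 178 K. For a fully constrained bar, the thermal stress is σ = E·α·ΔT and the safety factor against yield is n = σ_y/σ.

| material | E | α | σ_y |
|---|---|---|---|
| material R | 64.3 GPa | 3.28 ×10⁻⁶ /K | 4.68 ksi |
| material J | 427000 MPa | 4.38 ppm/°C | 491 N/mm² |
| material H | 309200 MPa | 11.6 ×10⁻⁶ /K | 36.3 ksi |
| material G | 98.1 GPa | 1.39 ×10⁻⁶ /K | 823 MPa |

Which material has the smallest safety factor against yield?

material H

In consistent units (E in GPa, α in ×10⁻⁶/K, σ_y in MPa):
  material R: E = 64.30, α = 3.28, σ_y = 32.27 → σ = 37.5 MPa, n = 0.860
  material J: E = 427.0, α = 4.38, σ_y = 491.0 → σ = 333 MPa, n = 1.47
  material H: E = 309.2, α = 11.6, σ_y = 250.3 → σ = 638 MPa, n = 0.392
  material G: E = 98.10, α = 1.39, σ_y = 823.0 → σ = 24.3 MPa, n = 33.9
Material H has the lowest safety factor, n = 0.392.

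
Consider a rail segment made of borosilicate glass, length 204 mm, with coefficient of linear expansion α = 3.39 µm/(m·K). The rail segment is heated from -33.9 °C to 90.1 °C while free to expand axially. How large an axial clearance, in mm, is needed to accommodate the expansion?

ΔT = 90.1 − (-33.9) = 124.0 K.
ΔL = α·L₀·ΔT = 3.39×10⁻⁶ × 204 mm × 124.0 K = 0.0858 mm.

0.0858 mm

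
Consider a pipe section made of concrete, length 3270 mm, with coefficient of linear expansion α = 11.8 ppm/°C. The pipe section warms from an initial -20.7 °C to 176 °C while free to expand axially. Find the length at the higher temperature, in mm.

ΔT = 176 − (-20.7) = 196.7 K.
ΔL = α·L₀·ΔT = 11.8×10⁻⁶ × 3270 mm × 196.7 K = 7.59 mm.
L = L₀ + ΔL = 3270 + 7.59 = 3277.6 mm.

3277.6 mm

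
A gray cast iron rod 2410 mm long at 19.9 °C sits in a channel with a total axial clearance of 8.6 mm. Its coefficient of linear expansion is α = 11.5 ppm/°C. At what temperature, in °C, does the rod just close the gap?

330 °C

α·L₀·ΔT = 8.6 mm ⇒ ΔT = 8.6 / (11.5×10⁻⁶ × 2410.0) = 310.3 K.
T = 19.9 + 310.3 = 330.2 °C.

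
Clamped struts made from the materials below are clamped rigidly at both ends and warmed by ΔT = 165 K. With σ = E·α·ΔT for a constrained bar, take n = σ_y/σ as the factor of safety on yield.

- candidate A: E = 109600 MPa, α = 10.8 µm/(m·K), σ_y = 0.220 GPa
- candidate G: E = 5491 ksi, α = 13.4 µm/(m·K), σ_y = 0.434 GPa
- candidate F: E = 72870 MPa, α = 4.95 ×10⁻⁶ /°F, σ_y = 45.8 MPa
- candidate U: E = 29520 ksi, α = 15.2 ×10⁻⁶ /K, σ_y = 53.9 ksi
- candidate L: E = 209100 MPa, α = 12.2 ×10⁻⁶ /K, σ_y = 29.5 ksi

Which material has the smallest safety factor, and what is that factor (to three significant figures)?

candidate F, n = 0.428

In consistent units (E in GPa, α in ×10⁻⁶/K, σ_y in MPa):
  candidate A: E = 109.6, α = 10.8, σ_y = 220.0 → σ = 195 MPa, n = 1.13
  candidate G: E = 37.86, α = 13.4, σ_y = 434.0 → σ = 83.7 MPa, n = 5.18
  candidate F: E = 72.87, α = 8.91, σ_y = 45.80 → σ = 107 MPa, n = 0.428
  candidate U: E = 203.5, α = 15.2, σ_y = 371.6 → σ = 510 MPa, n = 0.728
  candidate L: E = 209.1, α = 12.2, σ_y = 203.4 → σ = 421 MPa, n = 0.483
Candidate F has the lowest safety factor, n = 0.428.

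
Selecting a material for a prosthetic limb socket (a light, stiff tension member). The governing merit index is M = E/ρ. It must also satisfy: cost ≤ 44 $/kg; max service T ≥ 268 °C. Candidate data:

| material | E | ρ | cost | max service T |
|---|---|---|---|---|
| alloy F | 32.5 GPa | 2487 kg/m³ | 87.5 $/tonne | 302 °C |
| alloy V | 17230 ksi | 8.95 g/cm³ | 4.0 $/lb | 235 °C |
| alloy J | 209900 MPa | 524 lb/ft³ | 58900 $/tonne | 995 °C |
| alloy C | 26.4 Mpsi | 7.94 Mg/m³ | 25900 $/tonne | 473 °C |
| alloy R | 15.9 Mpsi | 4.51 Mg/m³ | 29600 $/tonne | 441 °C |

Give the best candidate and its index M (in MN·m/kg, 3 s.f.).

Screen on constraints: cost ≤ 44 $/kg; max service T ≥ 268 °C. Survivors: alloy F, alloy C, alloy R.
Putting every candidate on a common basis:
  alloy F: E = 32.50 GPa, ρ = 2487 kg/m³
  alloy C: E = 182.0 GPa, ρ = 7940 kg/m³
  alloy R: E = 109.6 GPa, ρ = 4510 kg/m³
  alloy R: M = 24.3 MN·m/kg
  alloy C: M = 22.9 MN·m/kg
  alloy F: M = 13.1 MN·m/kg
The maximum is for alloy R.

alloy R, M = 24.3 MN·m/kg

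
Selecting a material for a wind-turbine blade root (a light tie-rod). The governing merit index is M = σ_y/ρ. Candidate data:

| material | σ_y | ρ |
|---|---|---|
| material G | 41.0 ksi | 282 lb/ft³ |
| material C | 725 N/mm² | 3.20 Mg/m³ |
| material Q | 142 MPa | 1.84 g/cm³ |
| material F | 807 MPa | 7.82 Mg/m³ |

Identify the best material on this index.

material C

After converting to SI:
  material G: σ_y = 282.7 MPa, ρ = 4517 kg/m³
  material C: σ_y = 725.0 MPa, ρ = 3200 kg/m³
  material Q: σ_y = 142.0 MPa, ρ = 1840 kg/m³
  material F: σ_y = 807.0 MPa, ρ = 7820 kg/m³
  material C: M = 227 kN·m/kg
  material F: M = 103 kN·m/kg
  material Q: M = 77.2 kN·m/kg
  material G: M = 62.6 kN·m/kg
The maximum is for material C.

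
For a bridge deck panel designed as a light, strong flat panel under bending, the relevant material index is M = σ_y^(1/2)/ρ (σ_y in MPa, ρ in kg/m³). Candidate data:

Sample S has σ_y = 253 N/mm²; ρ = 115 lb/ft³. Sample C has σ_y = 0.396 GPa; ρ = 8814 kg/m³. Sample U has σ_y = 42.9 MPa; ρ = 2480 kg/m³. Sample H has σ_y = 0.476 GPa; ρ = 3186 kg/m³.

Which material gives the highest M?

sample S

After converting to SI:
  sample S: σ_y = 253.0 MPa, ρ = 1842 kg/m³
  sample C: σ_y = 396.0 MPa, ρ = 8814 kg/m³
  sample U: σ_y = 42.90 MPa, ρ = 2480 kg/m³
  sample H: σ_y = 476.0 MPa, ρ = 3186 kg/m³
  sample S: M = 8.63×10⁻³
  sample H: M = 6.85×10⁻³
  sample U: M = 2.64×10⁻³
  sample C: M = 2.26×10⁻³
Sample S has the largest M.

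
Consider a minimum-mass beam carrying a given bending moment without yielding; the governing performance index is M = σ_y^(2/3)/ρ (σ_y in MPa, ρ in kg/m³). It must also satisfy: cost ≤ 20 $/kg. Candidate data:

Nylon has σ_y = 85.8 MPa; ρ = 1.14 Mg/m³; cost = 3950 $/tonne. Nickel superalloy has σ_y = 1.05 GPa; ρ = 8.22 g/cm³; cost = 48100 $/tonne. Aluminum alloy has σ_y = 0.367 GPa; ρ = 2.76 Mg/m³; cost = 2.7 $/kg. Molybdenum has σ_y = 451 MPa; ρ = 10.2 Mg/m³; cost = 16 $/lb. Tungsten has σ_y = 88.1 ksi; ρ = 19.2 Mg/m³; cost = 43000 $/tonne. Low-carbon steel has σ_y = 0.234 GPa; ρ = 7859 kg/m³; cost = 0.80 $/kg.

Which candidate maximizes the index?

Screen on constraints: cost ≤ 20 $/kg. Survivors: nylon, aluminum alloy, low-carbon steel.
Convert each candidate to consistent units, then evaluate M:
  nylon: σ_y = 85.80 MPa, ρ = 1140 kg/m³
  aluminum alloy: σ_y = 367.0 MPa, ρ = 2760 kg/m³
  low-carbon steel: σ_y = 234.0 MPa, ρ = 7859 kg/m³
  aluminum alloy: M = 18.6×10⁻³
  nylon: M = 17.1×10⁻³
  low-carbon steel: M = 4.83×10⁻³
Aluminum alloy has the largest M.

aluminum alloy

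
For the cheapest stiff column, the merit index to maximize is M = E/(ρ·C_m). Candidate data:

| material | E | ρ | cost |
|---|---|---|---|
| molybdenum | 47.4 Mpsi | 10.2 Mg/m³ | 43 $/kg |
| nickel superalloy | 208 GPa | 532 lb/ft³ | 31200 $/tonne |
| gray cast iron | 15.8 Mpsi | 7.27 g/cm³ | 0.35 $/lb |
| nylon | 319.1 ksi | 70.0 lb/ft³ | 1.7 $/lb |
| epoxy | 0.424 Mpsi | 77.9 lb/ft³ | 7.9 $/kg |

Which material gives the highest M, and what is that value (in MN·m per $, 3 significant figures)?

gray cast iron, M = 19.4 MN·m per $

Putting every candidate on a common basis:
  molybdenum: E = 326.8 GPa, ρ = 10200 kg/m³, cost = 43.00 $/kg
  nickel superalloy: E = 208.0 GPa, ρ = 8522 kg/m³, cost = 31.20 $/kg
  gray cast iron: E = 108.9 GPa, ρ = 7270 kg/m³, cost = 0.7716 $/kg
  nylon: E = 2.200 GPa, ρ = 1121 kg/m³, cost = 3.748 $/kg
  epoxy: E = 2.923 GPa, ρ = 1248 kg/m³, cost = 7.900 $/kg
  gray cast iron: M = 19.4 MN·m per $
  nickel superalloy: M = 0.782 MN·m per $
  molybdenum: M = 0.745 MN·m per $
  nylon: M = 0.524 MN·m per $
  epoxy: M = 0.297 MN·m per $
Gray cast iron has the largest M.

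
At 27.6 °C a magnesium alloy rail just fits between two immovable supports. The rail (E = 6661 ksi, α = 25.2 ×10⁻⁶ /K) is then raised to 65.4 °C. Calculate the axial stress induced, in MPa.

E = 6661 ksi = 45.93 GPa.
ΔT = 37.80 K. Constrained thermal stress σ = E·α·ΔT = 45.93×10³ MPa × 25.2×10⁻⁶ × 37.80 = 43.7 MPa (compressive).

43.7 MPa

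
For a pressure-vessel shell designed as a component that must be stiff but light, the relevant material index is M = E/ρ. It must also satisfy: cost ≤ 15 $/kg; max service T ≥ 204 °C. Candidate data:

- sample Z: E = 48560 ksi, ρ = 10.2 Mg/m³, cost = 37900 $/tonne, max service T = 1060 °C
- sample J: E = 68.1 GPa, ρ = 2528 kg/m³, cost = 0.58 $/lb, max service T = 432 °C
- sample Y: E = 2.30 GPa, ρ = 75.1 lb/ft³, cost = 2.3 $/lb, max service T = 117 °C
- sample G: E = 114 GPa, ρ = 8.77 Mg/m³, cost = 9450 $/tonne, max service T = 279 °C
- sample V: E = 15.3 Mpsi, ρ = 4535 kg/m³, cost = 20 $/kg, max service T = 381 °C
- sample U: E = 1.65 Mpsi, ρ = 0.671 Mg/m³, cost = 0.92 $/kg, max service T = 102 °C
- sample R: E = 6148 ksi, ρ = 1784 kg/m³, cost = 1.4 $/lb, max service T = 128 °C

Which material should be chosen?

sample J

Screen on constraints: cost ≤ 15 $/kg; max service T ≥ 204 °C. Survivors: sample J, sample G.
After converting to SI:
  sample J: E = 68.10 GPa, ρ = 2528 kg/m³
  sample G: E = 114.0 GPa, ρ = 8770 kg/m³
  sample J: M = 26.9 MN·m/kg
  sample G: M = 13.0 MN·m/kg
The maximum is for sample J.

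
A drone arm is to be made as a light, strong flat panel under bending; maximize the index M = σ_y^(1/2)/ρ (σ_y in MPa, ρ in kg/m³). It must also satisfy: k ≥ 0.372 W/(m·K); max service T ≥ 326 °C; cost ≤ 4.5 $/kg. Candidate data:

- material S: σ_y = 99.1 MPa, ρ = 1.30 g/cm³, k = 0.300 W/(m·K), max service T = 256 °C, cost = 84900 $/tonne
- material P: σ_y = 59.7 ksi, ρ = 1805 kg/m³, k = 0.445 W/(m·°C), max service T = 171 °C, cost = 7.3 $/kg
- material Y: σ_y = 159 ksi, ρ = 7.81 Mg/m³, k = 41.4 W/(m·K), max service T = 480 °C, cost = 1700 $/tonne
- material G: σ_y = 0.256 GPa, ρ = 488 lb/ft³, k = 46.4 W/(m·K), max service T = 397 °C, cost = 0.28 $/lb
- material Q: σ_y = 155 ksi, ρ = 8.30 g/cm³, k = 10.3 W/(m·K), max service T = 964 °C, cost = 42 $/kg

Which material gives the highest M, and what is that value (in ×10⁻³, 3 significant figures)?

Screen on constraints: k ≥ 0.372 W/(m·K); max service T ≥ 326 °C; cost ≤ 4.5 $/kg. Survivors: material Y, material G.
In SI units:
  material Y: σ_y = 1096 MPa, ρ = 7810 kg/m³
  material G: σ_y = 256.0 MPa, ρ = 7817 kg/m³
  material Y: M = 4.24×10⁻³
  material G: M = 2.05×10⁻³
The maximum is for material Y.

material Y, M = 4.24×10⁻³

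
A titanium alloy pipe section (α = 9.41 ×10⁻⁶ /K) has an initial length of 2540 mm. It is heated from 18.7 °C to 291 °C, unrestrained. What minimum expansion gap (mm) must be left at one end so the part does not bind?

6.51 mm

ΔT = 291 − 18.7 = 272.3 K.
ΔL = α·L₀·ΔT = 9.41×10⁻⁶ × 2540 mm × 272.3 K = 6.51 mm.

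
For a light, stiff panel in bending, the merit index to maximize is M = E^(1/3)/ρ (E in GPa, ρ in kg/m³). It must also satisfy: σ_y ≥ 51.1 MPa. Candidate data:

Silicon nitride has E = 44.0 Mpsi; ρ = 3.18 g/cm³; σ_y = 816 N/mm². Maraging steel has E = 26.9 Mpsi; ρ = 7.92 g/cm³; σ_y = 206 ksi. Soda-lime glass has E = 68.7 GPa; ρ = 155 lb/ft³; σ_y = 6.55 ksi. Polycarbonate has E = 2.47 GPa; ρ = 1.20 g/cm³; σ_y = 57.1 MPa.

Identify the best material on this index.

silicon nitride

Screen on constraints: σ_y ≥ 51.1 MPa. Survivors: silicon nitride, maraging steel, polycarbonate.
After converting to SI:
  silicon nitride: E = 303.4 GPa, ρ = 3180 kg/m³
  maraging steel: E = 185.5 GPa, ρ = 7920 kg/m³
  polycarbonate: E = 2.470 GPa, ρ = 1200 kg/m³
  silicon nitride: M = 2.11×10⁻³
  polycarbonate: M = 1.13×10⁻³
  maraging steel: M = 0.720×10⁻³
The maximum is for silicon nitride.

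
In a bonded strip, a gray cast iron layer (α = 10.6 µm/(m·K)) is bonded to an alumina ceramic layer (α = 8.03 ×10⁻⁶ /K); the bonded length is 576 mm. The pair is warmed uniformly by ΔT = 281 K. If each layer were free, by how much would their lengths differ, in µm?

Δα = |10.6 − 8.03|×10⁻⁶/K = 2.57×10⁻⁶/K.
ΔL_mismatch = Δα·L·ΔT = 2.57×10⁻⁶ × 576.0 mm × 281.0 K = 416 µm.

416 µm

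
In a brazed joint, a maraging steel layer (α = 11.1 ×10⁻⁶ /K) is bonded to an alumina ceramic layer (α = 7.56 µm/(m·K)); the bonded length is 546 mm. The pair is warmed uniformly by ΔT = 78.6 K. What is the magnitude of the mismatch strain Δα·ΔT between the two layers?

2.78×10⁻⁴

Δα = |11.1 − 7.56|×10⁻⁶/K = 3.54×10⁻⁶/K.
Mismatch strain = Δα·ΔT = 3.54×10⁻⁶ × 78.6 = 2.78×10⁻⁴.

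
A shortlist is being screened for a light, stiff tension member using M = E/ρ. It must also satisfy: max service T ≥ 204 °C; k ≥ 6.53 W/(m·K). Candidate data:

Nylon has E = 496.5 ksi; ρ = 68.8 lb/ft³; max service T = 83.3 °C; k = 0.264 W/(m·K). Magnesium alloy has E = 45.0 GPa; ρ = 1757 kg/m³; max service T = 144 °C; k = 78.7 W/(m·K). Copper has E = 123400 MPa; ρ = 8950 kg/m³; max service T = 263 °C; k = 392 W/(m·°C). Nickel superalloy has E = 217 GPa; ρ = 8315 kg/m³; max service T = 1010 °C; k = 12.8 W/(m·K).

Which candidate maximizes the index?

Screen on constraints: max service T ≥ 204 °C; k ≥ 6.53 W/(m·K). Survivors: copper, nickel superalloy.
In SI units:
  copper: E = 123.4 GPa, ρ = 8950 kg/m³
  nickel superalloy: E = 217.0 GPa, ρ = 8315 kg/m³
  nickel superalloy: M = 26.1 MN·m/kg
  copper: M = 13.8 MN·m/kg
Nickel superalloy has the largest M.

nickel superalloy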